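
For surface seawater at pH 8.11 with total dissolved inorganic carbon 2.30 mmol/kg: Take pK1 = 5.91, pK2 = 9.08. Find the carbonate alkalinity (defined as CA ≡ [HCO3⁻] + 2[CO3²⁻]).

CA = 2.51 mmol/kg

CA = [HCO3⁻] + 2[CO3²⁻] = (α₁ + 2α₂)·DIC
At pH 8.11: [H⁺]/K1 = 10^-2.20 = 0.0063096, K2/[H⁺] = 10^-0.97 = 0.10715
α₁ = 1/(1 + 0.0063096 + 0.10715) = 1/1.1135 = 0.8981; α₂ = α₁·K2/[H⁺] = 0.09623
α₁ + 2α₂ = 1.0906
CA = 1.0906 × 2.30 = 2.51 mmol/kg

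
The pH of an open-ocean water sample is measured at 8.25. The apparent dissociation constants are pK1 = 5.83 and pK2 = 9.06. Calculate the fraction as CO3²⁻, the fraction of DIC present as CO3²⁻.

α₂ = 0.134

α₂ = 1 / (1 + [H⁺]/K2 + [H⁺]²/(K1K2)) = 1 / (1 + 10^+0.81 + 10^-1.61)
   = 1 / (1 + 6.4565 + 0.024547) = 1/7.4811 = 0.1337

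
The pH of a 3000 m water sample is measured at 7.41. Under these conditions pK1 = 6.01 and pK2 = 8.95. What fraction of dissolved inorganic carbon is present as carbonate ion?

α₂ = 0.0270

α₂ = 1 / (1 + [H⁺]/K2 + [H⁺]²/(K1K2)) = 1 / (1 + 10^+1.54 + 10^+0.14)
   = 1 / (1 + 34.674 + 1.3804) = 1/37.054 = 0.02699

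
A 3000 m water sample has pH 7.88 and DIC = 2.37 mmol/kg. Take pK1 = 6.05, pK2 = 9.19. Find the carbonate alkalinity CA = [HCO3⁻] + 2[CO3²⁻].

CA = 2.45 mmol/kg

CA = [HCO3⁻] + 2[CO3²⁻] = (α₁ + 2α₂)·DIC
At pH 7.88: [H⁺]/K1 = 10^-1.83 = 0.014791, K2/[H⁺] = 10^-1.31 = 0.048978
α₁ = 1/(1 + 0.014791 + 0.048978) = 1/1.0638 = 0.9401; α₂ = α₁·K2/[H⁺] = 0.04604
α₁ + 2α₂ = 1.0321
CA = 1.0321 × 2.37 = 2.45 mmol/kg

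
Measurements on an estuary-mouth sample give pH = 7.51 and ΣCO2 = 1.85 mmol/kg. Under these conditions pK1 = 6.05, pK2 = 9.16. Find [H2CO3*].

α₀ = 1 / (1 + K1/[H⁺] + K1K2/[H⁺]²) = 1 / (1 + 10^+1.46 + 10^-0.19)
   = 1 / (1 + 28.840 + 0.64565) = 1/30.486 = 0.03280
[CO2*] = α₀ × DIC = 0.03280 × 1.85 = 0.0607 mmol/kg

[CO2*] = 0.0607 mmol/kg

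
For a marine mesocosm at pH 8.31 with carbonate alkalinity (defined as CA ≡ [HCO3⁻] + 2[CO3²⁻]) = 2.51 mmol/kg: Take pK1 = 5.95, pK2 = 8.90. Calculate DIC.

CA = [HCO3⁻] + 2[CO3²⁻] = (α₁ + 2α₂)·DIC
At pH 8.31: [H⁺]/K1 = 10^-2.36 = 0.0043652, K2/[H⁺] = 10^-0.59 = 0.25704
α₁ = 1/(1 + 0.0043652 + 0.25704) = 1/1.2614 = 0.7928; α₂ = α₁·K2/[H⁺] = 0.2038
α₁ + 2α₂ = 1.2003
DIC = CA / (α₁ + 2α₂) = 2.51 / 1.2003 = 2.09 mmol/kg

DIC = 2.09 mmol/kg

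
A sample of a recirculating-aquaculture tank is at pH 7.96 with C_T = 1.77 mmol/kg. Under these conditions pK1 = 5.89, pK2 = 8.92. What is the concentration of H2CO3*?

α₀ = 1 / (1 + K1/[H⁺] + K1K2/[H⁺]²) = 1 / (1 + 10^+2.07 + 10^+1.11)
   = 1 / (1 + 117.49 + 12.882) = 1/131.37 = 0.007612
[CO2*] = α₀ × DIC = 0.007612 × 1.77 = 0.0135 mmol/kg = 13.5 μmol/kg

[CO2*] = 13.5 μmol/kg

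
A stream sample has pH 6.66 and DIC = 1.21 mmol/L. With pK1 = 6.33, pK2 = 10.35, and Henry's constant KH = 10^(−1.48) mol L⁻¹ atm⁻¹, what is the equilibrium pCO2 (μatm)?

α₀ = 1 / (1 + K1/[H⁺] + K1K2/[H⁺]²) = 1 / (1 + 10^+0.33 + 10^-3.36)
   = 1 / (1 + 2.1380 + 0.00043652) = 1/3.1384 = 0.3186
[CO2*] = α₀ × DIC = 0.3186 × 1.21 = 0.3855 mmol/L
pCO2 = [CO2*]/KH = 3.855×10^-4 / 3.311×10^-2 = 1.16×10^4 μatm

pCO2 = 1.16×10^4 μatm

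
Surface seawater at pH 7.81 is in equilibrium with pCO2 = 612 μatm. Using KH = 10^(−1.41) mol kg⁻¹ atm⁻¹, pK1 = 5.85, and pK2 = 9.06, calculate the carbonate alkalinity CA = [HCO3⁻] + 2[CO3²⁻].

[CO2*] = KH · pCO2 = 10^(−1.41) × 612×10^-6 = 2.381×10^-5 mol/kg
α₀ = 1/(1 + K1/[H⁺] + K1K2/[H⁺]²) = 1/(1 + 10^+1.96 + 10^+0.71) = 0.01027
DIC = [CO2*]/α₀ = 2.381×10^-5 / 0.01027 = 2.317 mmol/kg
CA = (α₁ + 2α₂)·DIC = (0.9370 + 2×0.05269) × 2.317 = 2.42 mmol/kg

CA = 2.42 mmol/kg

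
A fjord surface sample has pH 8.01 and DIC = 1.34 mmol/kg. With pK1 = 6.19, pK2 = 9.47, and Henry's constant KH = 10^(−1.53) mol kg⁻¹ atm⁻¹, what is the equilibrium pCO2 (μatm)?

α₀ = 1 / (1 + K1/[H⁺] + K1K2/[H⁺]²) = 1 / (1 + 10^+1.82 + 10^+0.36)
   = 1 / (1 + 66.069 + 2.2909) = 1/69.360 = 0.01442
[CO2*] = α₀ × DIC = 0.01442 × 1.34 = 0.01932 mmol/kg = 19.32 μmol/kg
pCO2 = [CO2*]/KH = 1.932×10^-5 / 2.951×10^-2 = 655 μatm

pCO2 = 655 μatm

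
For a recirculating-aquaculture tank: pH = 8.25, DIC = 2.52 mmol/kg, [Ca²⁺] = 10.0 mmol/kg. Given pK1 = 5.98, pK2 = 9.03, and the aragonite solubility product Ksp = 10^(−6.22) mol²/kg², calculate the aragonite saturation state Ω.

α₂ = 1 / (1 + [H⁺]/K2 + [H⁺]²/(K1K2)) = 1 / (1 + 10^+0.78 + 10^-1.49)
   = 1 / (1 + 6.0256 + 0.032359) = 1/7.0580 = 0.1417
[CO3²⁻] = α₂ × DIC = 0.1417 × 2.52 = 0.3570 mmol/kg
Ksp = 10^(−6.22) = 6.026×10^-7
Ω = [Ca²⁺][CO3²⁻]/Ksp = (10.0×10^-3)(3.570×10^-4) / 6.026×10^-7 = 5.93

Ω = 5.93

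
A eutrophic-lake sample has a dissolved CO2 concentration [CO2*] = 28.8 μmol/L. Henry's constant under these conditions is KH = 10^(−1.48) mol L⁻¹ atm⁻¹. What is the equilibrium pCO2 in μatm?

KH = 10^(−1.48) = 3.311×10^-2 mol L⁻¹ atm⁻¹
pCO2 = [CO2*]/KH = 28.8×10^-6 / 3.311×10^-2 = 8.70×10^-4 atm = 870 μatm

pCO2 = 870 μatm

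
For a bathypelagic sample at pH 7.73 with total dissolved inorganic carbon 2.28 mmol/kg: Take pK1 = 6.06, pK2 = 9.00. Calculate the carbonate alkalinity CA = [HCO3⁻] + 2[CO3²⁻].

CA = [HCO3⁻] + 2[CO3²⁻] = (α₁ + 2α₂)·DIC
At pH 7.73: [H⁺]/K1 = 10^-1.67 = 0.021380, K2/[H⁺] = 10^-1.27 = 0.053703
α₁ = 1/(1 + 0.021380 + 0.053703) = 1/1.0751 = 0.9302; α₂ = α₁·K2/[H⁺] = 0.04995
α₁ + 2α₂ = 1.0301
CA = 1.0301 × 2.28 = 2.35 mmol/kg

CA = 2.35 mmol/kg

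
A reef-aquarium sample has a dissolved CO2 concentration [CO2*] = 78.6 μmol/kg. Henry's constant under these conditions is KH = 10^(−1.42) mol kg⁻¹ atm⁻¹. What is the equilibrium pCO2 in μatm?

KH = 10^(−1.42) = 3.802×10^-2 mol kg⁻¹ atm⁻¹
pCO2 = [CO2*]/KH = 78.6×10^-6 / 3.802×10^-2 = 2.07×10^-3 atm = 2070 μatm

pCO2 = 2070 μatm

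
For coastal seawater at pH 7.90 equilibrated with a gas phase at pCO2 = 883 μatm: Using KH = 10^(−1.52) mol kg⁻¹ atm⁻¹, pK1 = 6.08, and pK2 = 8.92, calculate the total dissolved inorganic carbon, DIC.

DIC = 1.96 mmol/kg

[CO2*] = KH · pCO2 = 10^(−1.52) × 883×10^-6 = 2.667×10^-5 mol/kg
α₀ = 1/(1 + K1/[H⁺] + K1K2/[H⁺]²) = 1/(1 + 10^+1.82 + 10^+0.80) = 0.01363
DIC = [CO2*]/α₀ = 2.667×10^-5 / 0.01363 = 1.96 mmol/kg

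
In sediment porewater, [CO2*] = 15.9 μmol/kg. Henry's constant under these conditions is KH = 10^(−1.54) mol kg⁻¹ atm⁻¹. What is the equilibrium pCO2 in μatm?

pCO2 = 551 μatm

KH = 10^(−1.54) = 2.884×10^-2 mol kg⁻¹ atm⁻¹
pCO2 = [CO2*]/KH = 15.9×10^-6 / 2.884×10^-2 = 5.51×10^-4 atm = 551 μatm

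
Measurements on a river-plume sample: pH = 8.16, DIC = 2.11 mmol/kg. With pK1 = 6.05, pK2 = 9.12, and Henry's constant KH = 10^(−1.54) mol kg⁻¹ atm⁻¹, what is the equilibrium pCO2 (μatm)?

pCO2 = 508 μatm

α₀ = 1 / (1 + K1/[H⁺] + K1K2/[H⁺]²) = 1 / (1 + 10^+2.11 + 10^+1.15)
   = 1 / (1 + 128.82 + 14.125) = 1/143.95 = 0.006947
[CO2*] = α₀ × DIC = 0.006947 × 2.11 = 0.01466 mmol/kg = 14.66 μmol/kg
pCO2 = [CO2*]/KH = 1.466×10^-5 / 2.884×10^-2 = 508 μatm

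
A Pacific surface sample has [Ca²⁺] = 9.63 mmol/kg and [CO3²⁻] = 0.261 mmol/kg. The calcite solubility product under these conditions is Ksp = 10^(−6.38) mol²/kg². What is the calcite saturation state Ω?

Ω = 6.03

Ksp = 10^(−6.38) = 4.169×10^-7
Ω = [Ca²⁺][CO3²⁻]/Ksp = (9.63×10^-3)(0.261×10^-3) / 4.169×10^-7 = 6.03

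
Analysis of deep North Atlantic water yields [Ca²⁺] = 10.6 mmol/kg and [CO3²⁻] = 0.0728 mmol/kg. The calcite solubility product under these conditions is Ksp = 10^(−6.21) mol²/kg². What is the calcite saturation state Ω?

Ω = 1.25

Ksp = 10^(−6.21) = 6.166×10^-7
Ω = [Ca²⁺][CO3²⁻]/Ksp = (10.6×10^-3)(0.0728×10^-3) / 6.166×10^-7 = 1.25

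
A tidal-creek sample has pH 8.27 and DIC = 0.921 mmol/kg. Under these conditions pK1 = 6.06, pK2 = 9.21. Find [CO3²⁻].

[CO3²⁻] = 0.0943 mmol/kg

α₂ = 1 / (1 + [H⁺]/K2 + [H⁺]²/(K1K2)) = 1 / (1 + 10^+0.94 + 10^-1.27)
   = 1 / (1 + 8.7096 + 0.053703) = 1/9.7633 = 0.1024
[CO3²⁻] = α₂ × DIC = 0.1024 × 0.921 = 0.0943 mmol/kg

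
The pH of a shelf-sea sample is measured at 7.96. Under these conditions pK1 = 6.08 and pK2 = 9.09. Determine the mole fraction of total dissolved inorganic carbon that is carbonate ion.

α₂ = 0.0682

α₂ = 1 / (1 + [H⁺]/K2 + [H⁺]²/(K1K2)) = 1 / (1 + 10^+1.13 + 10^-0.75)
   = 1 / (1 + 13.490 + 0.17783) = 1/14.667 = 0.06818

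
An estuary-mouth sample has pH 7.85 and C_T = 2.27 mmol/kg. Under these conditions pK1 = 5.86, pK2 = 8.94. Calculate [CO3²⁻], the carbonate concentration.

[CO3²⁻] = 0.169 mmol/kg

α₂ = 1 / (1 + [H⁺]/K2 + [H⁺]²/(K1K2)) = 1 / (1 + 10^+1.09 + 10^-0.90)
   = 1 / (1 + 12.303 + 0.12589) = 1/13.429 = 0.07447
[CO3²⁻] = α₂ × DIC = 0.07447 × 2.27 = 0.169 mmol/kg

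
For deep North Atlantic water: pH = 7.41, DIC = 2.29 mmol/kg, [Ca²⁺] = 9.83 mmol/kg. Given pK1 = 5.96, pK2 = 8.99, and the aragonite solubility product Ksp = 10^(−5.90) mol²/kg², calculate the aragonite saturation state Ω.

Ω = 0.443

α₂ = 1 / (1 + [H⁺]/K2 + [H⁺]²/(K1K2)) = 1 / (1 + 10^+1.58 + 10^+0.13)
   = 1 / (1 + 38.019 + 1.3490) = 1/40.368 = 0.02477
[CO3²⁻] = α₂ × DIC = 0.02477 × 2.29 = 0.05673 mmol/kg
Ksp = 10^(−5.90) = 1.259×10^-6
Ω = [Ca²⁺][CO3²⁻]/Ksp = (9.83×10^-3)(5.673×10^-5) / 1.259×10^-6 = 0.443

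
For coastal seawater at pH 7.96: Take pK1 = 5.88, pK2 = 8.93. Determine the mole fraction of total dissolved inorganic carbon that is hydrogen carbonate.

α₁ = 1 / (1 + [H⁺]/K1 + K2/[H⁺]) = 1 / (1 + 10^-2.08 + 10^-0.97)
   = 1 / (1 + 0.0083176 + 0.10715) = 1/1.1155 = 0.8965

α₁ = 0.896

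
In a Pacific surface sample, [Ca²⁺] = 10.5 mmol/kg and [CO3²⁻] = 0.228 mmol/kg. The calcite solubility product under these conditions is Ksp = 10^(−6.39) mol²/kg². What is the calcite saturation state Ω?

Ω = 5.88

Ksp = 10^(−6.39) = 4.074×10^-7
Ω = [Ca²⁺][CO3²⁻]/Ksp = (10.5×10^-3)(0.228×10^-3) / 4.074×10^-7 = 5.88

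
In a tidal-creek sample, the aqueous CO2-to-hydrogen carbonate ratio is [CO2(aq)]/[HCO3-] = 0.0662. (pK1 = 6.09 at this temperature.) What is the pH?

pH = 7.27

From K1 = [H⁺][HCO3-]/[CO2(aq)]:  pH = pK1 − log₁₀([CO2(aq)]/[HCO3-])
log₁₀(0.0662) = -1.179
pH = 6.09 − (-1.179) = 7.27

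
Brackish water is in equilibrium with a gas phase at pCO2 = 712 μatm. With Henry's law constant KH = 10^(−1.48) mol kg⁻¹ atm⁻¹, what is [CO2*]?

KH = 10^(−1.48) = 3.311×10^-2 mol kg⁻¹ atm⁻¹
[CO2*] = KH · pCO2 = 3.311×10^-2 × 712×10^-6 atm = 2.36×10^-5 mol/kg

[CO2*] = 23.6 μmol/kg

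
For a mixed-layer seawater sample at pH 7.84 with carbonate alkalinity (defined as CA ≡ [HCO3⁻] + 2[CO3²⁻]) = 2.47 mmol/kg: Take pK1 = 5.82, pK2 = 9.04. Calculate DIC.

CA = [HCO3⁻] + 2[CO3²⁻] = (α₁ + 2α₂)·DIC
At pH 7.84: [H⁺]/K1 = 10^-2.02 = 0.0095499, K2/[H⁺] = 10^-1.20 = 0.063096
α₁ = 1/(1 + 0.0095499 + 0.063096) = 1/1.0726 = 0.9323; α₂ = α₁·K2/[H⁺] = 0.05882
α₁ + 2α₂ = 1.0499
DIC = CA / (α₁ + 2α₂) = 2.47 / 1.0499 = 2.35 mmol/kg

DIC = 2.35 mmol/kg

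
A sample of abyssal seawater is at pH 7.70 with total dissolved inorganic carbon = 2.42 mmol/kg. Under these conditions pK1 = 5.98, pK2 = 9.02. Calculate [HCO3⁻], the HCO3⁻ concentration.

[HCO3⁻] = 2.27 mmol/kg

α₁ = 1 / (1 + [H⁺]/K1 + K2/[H⁺]) = 1 / (1 + 10^-1.72 + 10^-1.32)
   = 1 / (1 + 0.019055 + 0.047863) = 1/1.0669 = 0.9373
[HCO3⁻] = α₁ × DIC = 0.9373 × 2.42 = 2.27 mmol/kg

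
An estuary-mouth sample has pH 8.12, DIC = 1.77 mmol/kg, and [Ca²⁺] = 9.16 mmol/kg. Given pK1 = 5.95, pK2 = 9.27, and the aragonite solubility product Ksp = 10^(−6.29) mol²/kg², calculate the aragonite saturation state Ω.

α₂ = 1 / (1 + [H⁺]/K2 + [H⁺]²/(K1K2)) = 1 / (1 + 10^+1.15 + 10^-1.02)
   = 1 / (1 + 14.125 + 0.095499) = 1/15.221 = 0.06570
[CO3²⁻] = α₂ × DIC = 0.06570 × 1.77 = 0.1163 mmol/kg
Ksp = 10^(−6.29) = 5.129×10^-7
Ω = [Ca²⁺][CO3²⁻]/Ksp = (9.16×10^-3)(1.163×10^-4) / 5.129×10^-7 = 2.08

Ω = 2.08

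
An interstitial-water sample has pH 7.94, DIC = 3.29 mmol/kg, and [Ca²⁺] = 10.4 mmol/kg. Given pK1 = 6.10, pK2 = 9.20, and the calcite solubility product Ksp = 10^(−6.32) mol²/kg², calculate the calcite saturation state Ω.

Ω = 3.67

α₂ = 1 / (1 + [H⁺]/K2 + [H⁺]²/(K1K2)) = 1 / (1 + 10^+1.26 + 10^-0.58)
   = 1 / (1 + 18.197 + 0.26303) = 1/19.460 = 0.05139
[CO3²⁻] = α₂ × DIC = 0.05139 × 3.29 = 0.1691 mmol/kg
Ksp = 10^(−6.32) = 4.786×10^-7
Ω = [Ca²⁺][CO3²⁻]/Ksp = (10.4×10^-3)(1.691×10^-4) / 4.786×10^-7 = 3.67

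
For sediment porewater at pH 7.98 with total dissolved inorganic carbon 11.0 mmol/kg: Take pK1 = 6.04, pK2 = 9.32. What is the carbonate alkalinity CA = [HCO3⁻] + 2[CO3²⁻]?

CA = [HCO3⁻] + 2[CO3²⁻] = (α₁ + 2α₂)·DIC
At pH 7.98: [H⁺]/K1 = 10^-1.94 = 0.011482, K2/[H⁺] = 10^-1.34 = 0.045709
α₁ = 1/(1 + 0.011482 + 0.045709) = 1/1.0572 = 0.9459; α₂ = α₁·K2/[H⁺] = 0.04324
α₁ + 2α₂ = 1.0324
CA = 1.0324 × 11.0 = 11.4 mmol/kg

CA = 11.4 mmol/kg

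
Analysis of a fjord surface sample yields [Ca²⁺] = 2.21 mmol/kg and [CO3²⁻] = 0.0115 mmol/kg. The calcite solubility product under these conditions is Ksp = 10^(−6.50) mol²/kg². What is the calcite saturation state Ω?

Ω = 0.0804

Ksp = 10^(−6.50) = 3.162×10^-7
Ω = [Ca²⁺][CO3²⁻]/Ksp = (2.21×10^-3)(0.0115×10^-3) / 3.162×10^-7 = 0.0804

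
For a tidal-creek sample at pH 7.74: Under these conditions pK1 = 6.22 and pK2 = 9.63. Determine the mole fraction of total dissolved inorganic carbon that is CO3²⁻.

α₂ = 1 / (1 + [H⁺]/K2 + [H⁺]²/(K1K2)) = 1 / (1 + 10^+1.89 + 10^+0.37)
   = 1 / (1 + 77.625 + 2.3442) = 1/80.969 = 0.01235

α₂ = 0.0124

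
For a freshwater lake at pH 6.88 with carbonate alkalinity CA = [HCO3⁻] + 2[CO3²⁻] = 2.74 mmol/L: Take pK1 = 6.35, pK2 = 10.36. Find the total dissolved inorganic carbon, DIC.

CA = [HCO3⁻] + 2[CO3²⁻] = (α₁ + 2α₂)·DIC
At pH 6.88: [H⁺]/K1 = 10^-0.53 = 0.29512, K2/[H⁺] = 10^-3.48 = 0.00033113
α₁ = 1/(1 + 0.29512 + 0.00033113) = 1/1.2955 = 0.7719; α₂ = α₁·K2/[H⁺] = 0.0002556
α₁ + 2α₂ = 0.7724
DIC = CA / (α₁ + 2α₂) = 2.74 / 0.7724 = 3.55 mmol/L

DIC = 3.55 mmol/L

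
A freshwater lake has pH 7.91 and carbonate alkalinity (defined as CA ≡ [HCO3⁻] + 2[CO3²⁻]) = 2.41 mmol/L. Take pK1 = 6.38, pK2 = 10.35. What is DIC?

CA = [HCO3⁻] + 2[CO3²⁻] = (α₁ + 2α₂)·DIC
At pH 7.91: [H⁺]/K1 = 10^-1.53 = 0.029512, K2/[H⁺] = 10^-2.44 = 0.0036308
α₁ = 1/(1 + 0.029512 + 0.0036308) = 1/1.0331 = 0.9679; α₂ = α₁·K2/[H⁺] = 0.003514
α₁ + 2α₂ = 0.9749
DIC = CA / (α₁ + 2α₂) = 2.41 / 0.9749 = 2.47 mmol/L

DIC = 2.47 mmol/L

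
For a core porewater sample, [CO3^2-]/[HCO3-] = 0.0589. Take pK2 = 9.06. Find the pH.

pH = 7.83

From K2 = [H⁺][CO3^2-]/[HCO3-]:  pH = pK2 + log₁₀([CO3^2-]/[HCO3-])
log₁₀(0.0589) = -1.230
pH = 9.06 + (-1.230) = 7.83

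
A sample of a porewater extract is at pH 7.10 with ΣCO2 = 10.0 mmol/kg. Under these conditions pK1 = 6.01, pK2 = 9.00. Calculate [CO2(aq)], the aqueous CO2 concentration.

α₀ = 1 / (1 + K1/[H⁺] + K1K2/[H⁺]²) = 1 / (1 + 10^+1.09 + 10^-0.81)
   = 1 / (1 + 12.303 + 0.15488) = 1/13.458 = 0.07431
[CO2*] = α₀ × DIC = 0.07431 × 10.0 = 0.743 mmol/kg

[CO2*] = 0.743 mmol/kg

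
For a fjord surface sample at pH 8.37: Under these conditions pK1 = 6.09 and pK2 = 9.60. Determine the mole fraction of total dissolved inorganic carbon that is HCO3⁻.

α₁ = 1 / (1 + [H⁺]/K1 + K2/[H⁺]) = 1 / (1 + 10^-2.28 + 10^-1.23)
   = 1 / (1 + 0.0052481 + 0.058884) = 1/1.0641 = 0.9397

α₁ = 0.940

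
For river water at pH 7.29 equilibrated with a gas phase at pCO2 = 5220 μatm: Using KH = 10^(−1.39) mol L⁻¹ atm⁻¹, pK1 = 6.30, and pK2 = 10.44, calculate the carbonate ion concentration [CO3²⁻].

[CO2*] = KH · pCO2 = 10^(−1.39) × 5220×10^-6 = 2.127×10^-4 mol/L
α₀ = 1/(1 + K1/[H⁺] + K1K2/[H⁺]²) = 1/(1 + 10^+0.99 + 10^-2.16) = 0.09277
DIC = [CO2*]/α₀ = 2.127×10^-4 / 0.09277 = 2.292 mmol/L
[CO3²⁻] = α₂·DIC; α₂ = 0.0006418, so [CO3²⁻] = 0.0006418 × 2.292 = 0.00147 mmol/L = 1.47 μmol/L

[CO3²⁻] = 1.47 μmol/L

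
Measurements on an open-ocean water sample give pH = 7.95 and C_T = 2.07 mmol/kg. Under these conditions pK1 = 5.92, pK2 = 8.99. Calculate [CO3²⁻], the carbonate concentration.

α₂ = 1 / (1 + [H⁺]/K2 + [H⁺]²/(K1K2)) = 1 / (1 + 10^+1.04 + 10^-0.99)
   = 1 / (1 + 10.965 + 0.10233) = 1/12.067 = 0.08287
[CO3²⁻] = α₂ × DIC = 0.08287 × 2.07 = 0.172 mmol/kg

[CO3²⁻] = 0.172 mmol/kg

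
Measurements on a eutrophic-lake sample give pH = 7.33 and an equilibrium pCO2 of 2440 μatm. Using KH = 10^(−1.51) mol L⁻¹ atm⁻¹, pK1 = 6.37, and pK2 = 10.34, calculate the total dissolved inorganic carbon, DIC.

[CO2*] = KH · pCO2 = 10^(−1.51) × 2440×10^-6 = 7.540×10^-5 mol/L
α₀ = 1/(1 + K1/[H⁺] + K1K2/[H⁺]²) = 1/(1 + 10^+0.96 + 10^-2.05) = 0.09873
DIC = [CO2*]/α₀ = 7.540×10^-5 / 0.09873 = 0.764 mmol/L

DIC = 0.764 mmol/L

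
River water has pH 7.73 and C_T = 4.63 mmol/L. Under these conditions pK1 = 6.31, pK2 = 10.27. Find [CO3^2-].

[CO3²⁻] = 12.8 μmol/L

α₂ = 1 / (1 + [H⁺]/K2 + [H⁺]²/(K1K2)) = 1 / (1 + 10^+2.54 + 10^+1.12)
   = 1 / (1 + 346.74 + 13.183) = 1/360.92 = 0.002771
[CO3²⁻] = α₂ × DIC = 0.002771 × 4.63 = 0.0128 mmol/L = 12.8 μmol/L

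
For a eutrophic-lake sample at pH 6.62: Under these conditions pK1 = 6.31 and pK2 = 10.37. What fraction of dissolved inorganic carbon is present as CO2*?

α₀ = 1 / (1 + K1/[H⁺] + K1K2/[H⁺]²) = 1 / (1 + 10^+0.31 + 10^-3.44)
   = 1 / (1 + 2.0417 + 0.00036308) = 1/3.0421 = 0.3287

α₀ = 0.329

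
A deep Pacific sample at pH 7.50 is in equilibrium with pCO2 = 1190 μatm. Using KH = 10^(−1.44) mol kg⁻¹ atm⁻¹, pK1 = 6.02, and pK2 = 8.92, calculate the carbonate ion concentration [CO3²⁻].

[CO2*] = KH · pCO2 = 10^(−1.44) × 1190×10^-6 = 4.321×10^-5 mol/kg
α₀ = 1/(1 + K1/[H⁺] + K1K2/[H⁺]²) = 1/(1 + 10^+1.48 + 10^+0.06) = 0.03091
DIC = [CO2*]/α₀ = 4.321×10^-5 / 0.03091 = 1.398 mmol/kg
[CO3²⁻] = α₂·DIC; α₂ = 0.03549, so [CO3²⁻] = 0.03549 × 1.398 = 0.0496 mmol/kg

[CO3²⁻] = 0.0496 mmol/kg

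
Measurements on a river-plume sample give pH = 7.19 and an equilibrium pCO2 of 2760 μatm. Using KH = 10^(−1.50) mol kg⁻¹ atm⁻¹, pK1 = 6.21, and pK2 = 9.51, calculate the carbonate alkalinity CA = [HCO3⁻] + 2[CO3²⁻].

CA = 0.841 mmol/kg

[CO2*] = KH · pCO2 = 10^(−1.50) × 2760×10^-6 = 8.728×10^-5 mol/kg
α₀ = 1/(1 + K1/[H⁺] + K1K2/[H⁺]²) = 1/(1 + 10^+0.98 + 10^-1.34) = 0.09438
DIC = [CO2*]/α₀ = 8.728×10^-5 / 0.09438 = 0.9248 mmol/kg
CA = (α₁ + 2α₂)·DIC = (0.9013 + 2×0.004314) × 0.9248 = 0.841 mmol/kg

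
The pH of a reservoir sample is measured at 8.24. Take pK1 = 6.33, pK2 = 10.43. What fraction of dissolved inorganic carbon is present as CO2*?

α₀ = 0.0121

α₀ = 1 / (1 + K1/[H⁺] + K1K2/[H⁺]²) = 1 / (1 + 10^+1.91 + 10^-0.28)
   = 1 / (1 + 81.283 + 0.52481) = 1/82.808 = 0.01208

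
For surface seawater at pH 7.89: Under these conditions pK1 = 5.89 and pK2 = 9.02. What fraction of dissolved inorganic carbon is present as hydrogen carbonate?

α₁ = 0.922

α₁ = 1 / (1 + [H⁺]/K1 + K2/[H⁺]) = 1 / (1 + 10^-2.00 + 10^-1.13)
   = 1 / (1 + 0.010000 + 0.074131) = 1/1.0841 = 0.9224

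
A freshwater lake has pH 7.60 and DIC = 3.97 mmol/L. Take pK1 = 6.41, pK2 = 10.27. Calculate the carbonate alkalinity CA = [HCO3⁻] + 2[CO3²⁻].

CA = [HCO3⁻] + 2[CO3²⁻] = (α₁ + 2α₂)·DIC
At pH 7.60: [H⁺]/K1 = 10^-1.19 = 0.064565, K2/[H⁺] = 10^-2.67 = 0.0021380
α₁ = 1/(1 + 0.064565 + 0.0021380) = 1/1.0667 = 0.9375; α₂ = α₁·K2/[H⁺] = 0.002004
α₁ + 2α₂ = 0.9415
CA = 0.9415 × 3.97 = 3.74 mmol/L

CA = 3.74 mmol/L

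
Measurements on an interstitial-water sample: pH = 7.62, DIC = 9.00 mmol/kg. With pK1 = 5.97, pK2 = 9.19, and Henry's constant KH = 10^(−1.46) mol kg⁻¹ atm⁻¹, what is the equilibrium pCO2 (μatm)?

pCO2 = 5540 μatm

α₀ = 1 / (1 + K1/[H⁺] + K1K2/[H⁺]²) = 1 / (1 + 10^+1.65 + 10^+0.08)
   = 1 / (1 + 44.668 + 1.2023) = 1/46.871 = 0.02134
[CO2*] = α₀ × DIC = 0.02134 × 9.00 = 0.1920 mmol/kg
pCO2 = [CO2*]/KH = 1.920×10^-4 / 3.467×10^-2 = 5540 μatm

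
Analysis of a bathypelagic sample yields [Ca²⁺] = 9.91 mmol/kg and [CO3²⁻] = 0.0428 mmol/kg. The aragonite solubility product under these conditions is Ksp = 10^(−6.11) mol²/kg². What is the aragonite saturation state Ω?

Ksp = 10^(−6.11) = 7.762×10^-7
Ω = [Ca²⁺][CO3²⁻]/Ksp = (9.91×10^-3)(0.0428×10^-3) / 7.762×10^-7 = 0.546

Ω = 0.546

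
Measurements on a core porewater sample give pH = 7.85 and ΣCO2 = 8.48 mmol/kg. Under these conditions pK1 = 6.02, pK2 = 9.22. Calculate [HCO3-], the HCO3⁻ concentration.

[HCO3⁻] = 8.02 mmol/kg

α₁ = 1 / (1 + [H⁺]/K1 + K2/[H⁺]) = 1 / (1 + 10^-1.83 + 10^-1.37)
   = 1 / (1 + 0.014791 + 0.042658) = 1/1.0574 = 0.9457
[HCO3⁻] = α₁ × DIC = 0.9457 × 8.48 = 8.02 mmol/kg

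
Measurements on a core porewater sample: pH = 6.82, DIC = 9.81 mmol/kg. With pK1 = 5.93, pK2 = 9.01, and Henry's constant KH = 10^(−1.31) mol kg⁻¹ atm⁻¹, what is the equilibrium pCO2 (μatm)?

pCO2 = 2.27×10^4 μatm

α₀ = 1 / (1 + K1/[H⁺] + K1K2/[H⁺]²) = 1 / (1 + 10^+0.89 + 10^-1.30)
   = 1 / (1 + 7.7625 + 0.050119) = 1/8.8126 = 0.1135
[CO2*] = α₀ × DIC = 0.1135 × 9.81 = 1.113 mmol/kg
pCO2 = [CO2*]/KH = 1.113×10^-3 / 4.898×10^-2 = 2.27×10^4 μatm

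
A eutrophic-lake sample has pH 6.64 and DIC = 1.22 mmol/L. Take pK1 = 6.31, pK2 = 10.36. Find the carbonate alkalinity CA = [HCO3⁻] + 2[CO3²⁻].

CA = 0.831 mmol/L

CA = [HCO3⁻] + 2[CO3²⁻] = (α₁ + 2α₂)·DIC
At pH 6.64: [H⁺]/K1 = 10^-0.33 = 0.46774, K2/[H⁺] = 10^-3.72 = 0.00019055
α₁ = 1/(1 + 0.46774 + 0.00019055) = 1/1.4679 = 0.6812; α₂ = α₁·K2/[H⁺] = 0.0001298
α₁ + 2α₂ = 0.6815
CA = 0.6815 × 1.22 = 0.831 mmol/L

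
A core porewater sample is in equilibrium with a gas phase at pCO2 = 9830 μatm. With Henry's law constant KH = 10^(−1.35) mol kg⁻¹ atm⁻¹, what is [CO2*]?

KH = 10^(−1.35) = 4.467×10^-2 mol kg⁻¹ atm⁻¹
[CO2*] = KH · pCO2 = 4.467×10^-2 × 9830×10^-6 atm = 4.39×10^-4 mol/kg

[CO2*] = 439 μmol/kg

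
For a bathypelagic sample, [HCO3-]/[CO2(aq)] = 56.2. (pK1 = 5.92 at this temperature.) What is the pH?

pH = 7.67

From K1 = [H⁺][HCO3-]/[CO2(aq)]:  pH = pK1 + log₁₀([HCO3-]/[CO2(aq)])
log₁₀(56.2) = +1.750
pH = 5.92 + (+1.750) = 7.67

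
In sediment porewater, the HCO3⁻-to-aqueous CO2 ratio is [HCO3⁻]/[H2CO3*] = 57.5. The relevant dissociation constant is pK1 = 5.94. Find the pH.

pH = 7.70

From K1 = [H⁺][HCO3⁻]/[H2CO3*]:  pH = pK1 + log₁₀([HCO3⁻]/[H2CO3*])
log₁₀(57.5) = +1.760
pH = 5.94 + (+1.760) = 7.70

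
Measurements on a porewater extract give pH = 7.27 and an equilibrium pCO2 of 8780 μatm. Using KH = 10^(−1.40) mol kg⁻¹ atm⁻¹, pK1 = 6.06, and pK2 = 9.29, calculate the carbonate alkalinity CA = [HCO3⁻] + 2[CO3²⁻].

[CO2*] = KH · pCO2 = 10^(−1.40) × 8780×10^-6 = 3.495×10^-4 mol/kg
α₀ = 1/(1 + K1/[H⁺] + K1K2/[H⁺]²) = 1/(1 + 10^+1.21 + 10^-0.81) = 0.05756
DIC = [CO2*]/α₀ = 3.495×10^-4 / 0.05756 = 6.073 mmol/kg
CA = (α₁ + 2α₂)·DIC = (0.9335 + 2×0.008915) × 6.073 = 5.78 mmol/kg

CA = 5.78 mmol/kg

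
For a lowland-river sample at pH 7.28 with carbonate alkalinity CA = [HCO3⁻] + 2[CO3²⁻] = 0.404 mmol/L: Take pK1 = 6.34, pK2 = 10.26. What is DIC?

DIC = 0.450 mmol/L

CA = [HCO3⁻] + 2[CO3²⁻] = (α₁ + 2α₂)·DIC
At pH 7.28: [H⁺]/K1 = 10^-0.94 = 0.11482, K2/[H⁺] = 10^-2.98 = 0.0010471
α₁ = 1/(1 + 0.11482 + 0.0010471) = 1/1.1159 = 0.8962; α₂ = α₁·K2/[H⁺] = 0.0009384
α₁ + 2α₂ = 0.8980
DIC = CA / (α₁ + 2α₂) = 0.404 / 0.8980 = 0.450 mmol/L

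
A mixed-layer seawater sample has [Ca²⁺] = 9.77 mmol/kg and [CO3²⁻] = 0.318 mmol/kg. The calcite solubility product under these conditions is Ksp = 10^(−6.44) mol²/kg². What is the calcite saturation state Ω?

Ksp = 10^(−6.44) = 3.631×10^-7
Ω = [Ca²⁺][CO3²⁻]/Ksp = (9.77×10^-3)(0.318×10^-3) / 3.631×10^-7 = 8.56

Ω = 8.56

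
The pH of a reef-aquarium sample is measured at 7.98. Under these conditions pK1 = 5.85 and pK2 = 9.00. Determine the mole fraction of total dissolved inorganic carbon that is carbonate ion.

α₂ = 1 / (1 + [H⁺]/K2 + [H⁺]²/(K1K2)) = 1 / (1 + 10^+1.02 + 10^-1.11)
   = 1 / (1 + 10.471 + 0.077625) = 1/11.549 = 0.08659

α₂ = 0.0866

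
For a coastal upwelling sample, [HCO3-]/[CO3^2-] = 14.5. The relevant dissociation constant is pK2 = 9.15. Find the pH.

pH = 7.99

From K2 = [H⁺][CO3^2-]/[HCO3-]:  pH = pK2 − log₁₀([HCO3-]/[CO3^2-])
log₁₀(14.5) = +1.161
pH = 9.15 − (+1.161) = 7.99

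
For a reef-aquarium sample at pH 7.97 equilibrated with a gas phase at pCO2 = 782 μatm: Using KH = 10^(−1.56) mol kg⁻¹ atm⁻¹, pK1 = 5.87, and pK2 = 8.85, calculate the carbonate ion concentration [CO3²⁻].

[CO2*] = KH · pCO2 = 10^(−1.56) × 782×10^-6 = 2.154×10^-5 mol/kg
α₀ = 1/(1 + K1/[H⁺] + K1K2/[H⁺]²) = 1/(1 + 10^+2.10 + 10^+1.22) = 0.006969
DIC = [CO2*]/α₀ = 2.154×10^-5 / 0.006969 = 3.090 mmol/kg
[CO3²⁻] = α₂·DIC; α₂ = 0.1157, so [CO3²⁻] = 0.1157 × 3.090 = 0.357 mmol/kg

[CO3²⁻] = 0.357 mmol/kg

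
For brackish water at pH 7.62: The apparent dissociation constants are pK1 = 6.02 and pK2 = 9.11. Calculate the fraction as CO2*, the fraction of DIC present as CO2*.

α₀ = 0.0238

α₀ = 1 / (1 + K1/[H⁺] + K1K2/[H⁺]²) = 1 / (1 + 10^+1.60 + 10^+0.11)
   = 1 / (1 + 39.811 + 1.2882) = 1/42.099 = 0.02375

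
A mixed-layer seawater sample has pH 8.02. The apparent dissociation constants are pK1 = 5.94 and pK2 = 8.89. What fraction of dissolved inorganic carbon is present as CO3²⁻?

α₂ = 0.118

α₂ = 1 / (1 + [H⁺]/K2 + [H⁺]²/(K1K2)) = 1 / (1 + 10^+0.87 + 10^-1.21)
   = 1 / (1 + 7.4131 + 0.061660) = 1/8.4748 = 0.1180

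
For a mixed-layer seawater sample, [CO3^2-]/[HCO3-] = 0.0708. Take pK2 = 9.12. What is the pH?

pH = 7.97

From K2 = [H⁺][CO3^2-]/[HCO3-]:  pH = pK2 + log₁₀([CO3^2-]/[HCO3-])
log₁₀(0.0708) = -1.150
pH = 9.12 + (-1.150) = 7.97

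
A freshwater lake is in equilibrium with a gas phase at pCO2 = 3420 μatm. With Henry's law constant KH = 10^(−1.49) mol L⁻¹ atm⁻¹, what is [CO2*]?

[CO2*] = 111 μmol/L

KH = 10^(−1.49) = 3.236×10^-2 mol L⁻¹ atm⁻¹
[CO2*] = KH · pCO2 = 3.236×10^-2 × 3420×10^-6 atm = 1.11×10^-4 mol/L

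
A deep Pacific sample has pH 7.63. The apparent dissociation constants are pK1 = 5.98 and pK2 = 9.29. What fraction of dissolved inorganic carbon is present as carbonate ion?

α₂ = 0.0210

α₂ = 1 / (1 + [H⁺]/K2 + [H⁺]²/(K1K2)) = 1 / (1 + 10^+1.66 + 10^+0.01)
   = 1 / (1 + 45.709 + 1.0233) = 1/47.732 = 0.02095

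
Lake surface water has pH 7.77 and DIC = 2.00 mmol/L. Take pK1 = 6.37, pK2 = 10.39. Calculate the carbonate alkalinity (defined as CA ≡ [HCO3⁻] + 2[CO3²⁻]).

CA = [HCO3⁻] + 2[CO3²⁻] = (α₁ + 2α₂)·DIC
At pH 7.77: [H⁺]/K1 = 10^-1.40 = 0.039811, K2/[H⁺] = 10^-2.62 = 0.0023988
α₁ = 1/(1 + 0.039811 + 0.0023988) = 1/1.0422 = 0.9595; α₂ = α₁·K2/[H⁺] = 0.002302
α₁ + 2α₂ = 0.9641
CA = 0.9641 × 2.00 = 1.93 mmol/L

CA = 1.93 mmol/L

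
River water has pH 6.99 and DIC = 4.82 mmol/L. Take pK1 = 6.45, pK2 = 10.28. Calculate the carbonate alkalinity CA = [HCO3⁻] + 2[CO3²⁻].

CA = [HCO3⁻] + 2[CO3²⁻] = (α₁ + 2α₂)·DIC
At pH 6.99: [H⁺]/K1 = 10^-0.54 = 0.28840, K2/[H⁺] = 10^-3.29 = 0.00051286
α₁ = 1/(1 + 0.28840 + 0.00051286) = 1/1.2889 = 0.7758; α₂ = α₁·K2/[H⁺] = 0.0003979
α₁ + 2α₂ = 0.7766
CA = 0.7766 × 4.82 = 3.74 mmol/L

CA = 3.74 mmol/L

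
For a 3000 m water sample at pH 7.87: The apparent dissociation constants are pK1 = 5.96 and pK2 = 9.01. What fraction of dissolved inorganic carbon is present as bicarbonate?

α₁ = 0.922

α₁ = 1 / (1 + [H⁺]/K1 + K2/[H⁺]) = 1 / (1 + 10^-1.91 + 10^-1.14)
   = 1 / (1 + 0.012303 + 0.072444) = 1/1.0847 = 0.9219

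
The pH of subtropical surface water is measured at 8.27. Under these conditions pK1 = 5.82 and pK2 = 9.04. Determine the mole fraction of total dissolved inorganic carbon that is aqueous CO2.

α₀ = 1 / (1 + K1/[H⁺] + K1K2/[H⁺]²) = 1 / (1 + 10^+2.45 + 10^+1.68)
   = 1 / (1 + 281.84 + 47.863) = 1/330.70 = 0.003024

α₀ = 0.00302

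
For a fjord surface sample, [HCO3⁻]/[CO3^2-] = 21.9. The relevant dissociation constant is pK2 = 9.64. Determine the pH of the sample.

From K2 = [H⁺][CO3^2-]/[HCO3⁻]:  pH = pK2 − log₁₀([HCO3⁻]/[CO3^2-])
log₁₀(21.9) = +1.340
pH = 9.64 − (+1.340) = 8.30

pH = 8.30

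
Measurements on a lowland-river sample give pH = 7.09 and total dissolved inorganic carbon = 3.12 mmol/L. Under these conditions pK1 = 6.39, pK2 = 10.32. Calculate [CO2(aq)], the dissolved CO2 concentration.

α₀ = 1 / (1 + K1/[H⁺] + K1K2/[H⁺]²) = 1 / (1 + 10^+0.70 + 10^-2.53)
   = 1 / (1 + 5.0119 + 0.0029512) = 1/6.0148 = 0.1663
[CO2*] = α₀ × DIC = 0.1663 × 3.12 = 0.519 mmol/L

[CO2*] = 0.519 mmol/L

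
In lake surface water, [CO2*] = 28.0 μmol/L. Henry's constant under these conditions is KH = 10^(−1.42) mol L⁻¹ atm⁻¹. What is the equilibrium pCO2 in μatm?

KH = 10^(−1.42) = 3.802×10^-2 mol L⁻¹ atm⁻¹
pCO2 = [CO2*]/KH = 28.0×10^-6 / 3.802×10^-2 = 7.36×10^-4 atm = 736 μatm

pCO2 = 736 μatm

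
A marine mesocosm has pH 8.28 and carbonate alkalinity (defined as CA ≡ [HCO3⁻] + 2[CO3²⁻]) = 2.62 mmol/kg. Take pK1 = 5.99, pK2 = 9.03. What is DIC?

CA = [HCO3⁻] + 2[CO3²⁻] = (α₁ + 2α₂)·DIC
At pH 8.28: [H⁺]/K1 = 10^-2.29 = 0.0051286, K2/[H⁺] = 10^-0.75 = 0.17783
α₁ = 1/(1 + 0.0051286 + 0.17783) = 1/1.1830 = 0.8453; α₂ = α₁·K2/[H⁺] = 0.1503
α₁ + 2α₂ = 1.1460
DIC = CA / (α₁ + 2α₂) = 2.62 / 1.1460 = 2.29 mmol/kg

DIC = 2.29 mmol/kg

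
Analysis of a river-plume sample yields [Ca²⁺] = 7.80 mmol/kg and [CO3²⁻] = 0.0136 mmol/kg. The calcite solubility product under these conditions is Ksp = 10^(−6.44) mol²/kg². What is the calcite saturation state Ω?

Ksp = 10^(−6.44) = 3.631×10^-7
Ω = [Ca²⁺][CO3²⁻]/Ksp = (7.80×10^-3)(0.0136×10^-3) / 3.631×10^-7 = 0.292

Ω = 0.292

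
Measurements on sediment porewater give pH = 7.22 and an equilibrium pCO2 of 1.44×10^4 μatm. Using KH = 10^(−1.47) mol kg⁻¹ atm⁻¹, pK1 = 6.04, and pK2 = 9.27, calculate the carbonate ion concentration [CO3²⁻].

[CO3²⁻] = 0.0658 mmol/kg

[CO2*] = KH · pCO2 = 10^(−1.47) × 1.44×10^4×10^-6 = 4.879×10^-4 mol/kg
α₀ = 1/(1 + K1/[H⁺] + K1K2/[H⁺]²) = 1/(1 + 10^+1.18 + 10^-0.87) = 0.06146
DIC = [CO2*]/α₀ = 4.879×10^-4 / 0.06146 = 7.939 mmol/kg
[CO3²⁻] = α₂·DIC; α₂ = 0.008291, so [CO3²⁻] = 0.008291 × 7.939 = 0.0658 mmol/kg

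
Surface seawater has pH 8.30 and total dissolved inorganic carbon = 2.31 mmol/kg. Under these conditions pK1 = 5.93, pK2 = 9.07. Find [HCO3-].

[HCO3⁻] = 1.97 mmol/kg

α₁ = 1 / (1 + [H⁺]/K1 + K2/[H⁺]) = 1 / (1 + 10^-2.37 + 10^-0.77)
   = 1 / (1 + 0.0042658 + 0.16982) = 1/1.1741 = 0.8517
[HCO3⁻] = α₁ × DIC = 0.8517 × 2.31 = 1.97 mmol/kg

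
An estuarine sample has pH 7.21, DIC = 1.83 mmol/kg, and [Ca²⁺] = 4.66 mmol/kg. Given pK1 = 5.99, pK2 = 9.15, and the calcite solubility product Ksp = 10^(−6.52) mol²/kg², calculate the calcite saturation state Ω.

α₂ = 1 / (1 + [H⁺]/K2 + [H⁺]²/(K1K2)) = 1 / (1 + 10^+1.94 + 10^+0.72)
   = 1 / (1 + 87.096 + 5.2481) = 1/93.344 = 0.01071
[CO3²⁻] = α₂ × DIC = 0.01071 × 1.83 = 0.01960 mmol/kg = 19.60 μmol/kg
Ksp = 10^(−6.52) = 3.020×10^-7
Ω = [Ca²⁺][CO3²⁻]/Ksp = (4.66×10^-3)(1.960×10^-5) / 3.020×10^-7 = 0.303

Ω = 0.303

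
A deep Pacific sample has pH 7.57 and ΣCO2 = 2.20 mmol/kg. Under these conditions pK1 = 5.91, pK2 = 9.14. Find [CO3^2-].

[CO3²⁻] = 0.0565 mmol/kg

α₂ = 1 / (1 + [H⁺]/K2 + [H⁺]²/(K1K2)) = 1 / (1 + 10^+1.57 + 10^-0.09)
   = 1 / (1 + 37.154 + 0.81283) = 1/38.966 = 0.02566
[CO3²⁻] = α₂ × DIC = 0.02566 × 2.20 = 0.0565 mmol/kg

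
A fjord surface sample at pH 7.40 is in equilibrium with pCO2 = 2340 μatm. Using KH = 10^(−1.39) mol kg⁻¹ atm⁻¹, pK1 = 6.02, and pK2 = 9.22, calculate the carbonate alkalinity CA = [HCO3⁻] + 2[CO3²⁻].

CA = 2.36 mmol/kg

[CO2*] = KH · pCO2 = 10^(−1.39) × 2340×10^-6 = 9.533×10^-5 mol/kg
α₀ = 1/(1 + K1/[H⁺] + K1K2/[H⁺]²) = 1/(1 + 10^+1.38 + 10^-0.44) = 0.03945
DIC = [CO2*]/α₀ = 9.533×10^-5 / 0.03945 = 2.417 mmol/kg
CA = (α₁ + 2α₂)·DIC = (0.9462 + 2×0.01432) × 2.417 = 2.36 mmol/kg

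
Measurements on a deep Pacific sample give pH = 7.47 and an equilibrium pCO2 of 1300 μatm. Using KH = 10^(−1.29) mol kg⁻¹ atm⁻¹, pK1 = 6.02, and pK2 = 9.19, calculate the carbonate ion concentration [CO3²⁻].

[CO3²⁻] = 0.0358 mmol/kg

[CO2*] = KH · pCO2 = 10^(−1.29) × 1300×10^-6 = 6.667×10^-5 mol/kg
α₀ = 1/(1 + K1/[H⁺] + K1K2/[H⁺]²) = 1/(1 + 10^+1.45 + 10^-0.27) = 0.03365
DIC = [CO2*]/α₀ = 6.667×10^-5 / 0.03365 = 1.982 mmol/kg
[CO3²⁻] = α₂·DIC; α₂ = 0.01807, so [CO3²⁻] = 0.01807 × 1.982 = 0.0358 mmol/kg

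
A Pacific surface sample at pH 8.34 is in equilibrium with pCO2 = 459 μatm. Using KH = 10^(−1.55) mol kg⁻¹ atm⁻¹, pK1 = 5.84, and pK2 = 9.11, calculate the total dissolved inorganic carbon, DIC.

[CO2*] = KH · pCO2 = 10^(−1.55) × 459×10^-6 = 1.294×10^-5 mol/kg
α₀ = 1/(1 + K1/[H⁺] + K1K2/[H⁺]²) = 1/(1 + 10^+2.50 + 10^+1.73) = 0.002696
DIC = [CO2*]/α₀ = 1.294×10^-5 / 0.002696 = 4.80 mmol/kg

DIC = 4.80 mmol/kg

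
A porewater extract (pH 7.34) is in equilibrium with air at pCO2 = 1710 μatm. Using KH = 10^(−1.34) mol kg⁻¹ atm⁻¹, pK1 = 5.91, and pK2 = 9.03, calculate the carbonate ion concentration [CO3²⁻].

[CO2*] = KH · pCO2 = 10^(−1.34) × 1710×10^-6 = 7.816×10^-5 mol/kg
α₀ = 1/(1 + K1/[H⁺] + K1K2/[H⁺]²) = 1/(1 + 10^+1.43 + 10^-0.26) = 0.03513
DIC = [CO2*]/α₀ = 7.816×10^-5 / 0.03513 = 2.225 mmol/kg
[CO3²⁻] = α₂·DIC; α₂ = 0.01931, so [CO3²⁻] = 0.01931 × 2.225 = 0.0430 mmol/kg

[CO3²⁻] = 0.0430 mmol/kg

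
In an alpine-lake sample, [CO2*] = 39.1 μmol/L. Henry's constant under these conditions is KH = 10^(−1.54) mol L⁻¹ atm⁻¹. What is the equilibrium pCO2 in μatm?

KH = 10^(−1.54) = 2.884×10^-2 mol L⁻¹ atm⁻¹
pCO2 = [CO2*]/KH = 39.1×10^-6 / 2.884×10^-2 = 1.36×10^-3 atm = 1360 μatm

pCO2 = 1360 μatm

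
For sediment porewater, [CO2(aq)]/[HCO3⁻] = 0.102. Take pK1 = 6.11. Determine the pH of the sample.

From K1 = [H⁺][HCO3⁻]/[CO2(aq)]:  pH = pK1 − log₁₀([CO2(aq)]/[HCO3⁻])
log₁₀(0.102) = -0.991
pH = 6.11 − (-0.991) = 7.10

pH = 7.10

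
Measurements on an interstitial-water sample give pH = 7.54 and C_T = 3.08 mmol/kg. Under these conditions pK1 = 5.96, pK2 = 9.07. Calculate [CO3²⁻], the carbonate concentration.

α₂ = 1 / (1 + [H⁺]/K2 + [H⁺]²/(K1K2)) = 1 / (1 + 10^+1.53 + 10^-0.05)
   = 1 / (1 + 33.884 + 0.89125) = 1/35.776 = 0.02795
[CO3²⁻] = α₂ × DIC = 0.02795 × 3.08 = 0.0861 mmol/kg

[CO3²⁻] = 0.0861 mmol/kg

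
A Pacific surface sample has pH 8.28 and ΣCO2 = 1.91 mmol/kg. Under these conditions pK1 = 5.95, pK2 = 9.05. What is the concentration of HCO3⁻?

[HCO3⁻] = 1.63 mmol/kg

α₁ = 1 / (1 + [H⁺]/K1 + K2/[H⁺]) = 1 / (1 + 10^-2.33 + 10^-0.77)
   = 1 / (1 + 0.0046774 + 0.16982) = 1/1.1745 = 0.8514
[HCO3⁻] = α₁ × DIC = 0.8514 × 1.91 = 1.63 mmol/kg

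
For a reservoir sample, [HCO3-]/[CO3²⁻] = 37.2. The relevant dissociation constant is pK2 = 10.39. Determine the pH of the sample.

pH = 8.82

From K2 = [H⁺][CO3²⁻]/[HCO3-]:  pH = pK2 − log₁₀([HCO3-]/[CO3²⁻])
log₁₀(37.2) = +1.571
pH = 10.39 − (+1.571) = 8.82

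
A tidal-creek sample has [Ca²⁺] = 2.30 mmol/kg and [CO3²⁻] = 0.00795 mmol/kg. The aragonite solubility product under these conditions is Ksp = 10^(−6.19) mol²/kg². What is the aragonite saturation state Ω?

Ω = 0.0283

Ksp = 10^(−6.19) = 6.457×10^-7
Ω = [Ca²⁺][CO3²⁻]/Ksp = (2.30×10^-3)(0.00795×10^-3) / 6.457×10^-7 = 0.0283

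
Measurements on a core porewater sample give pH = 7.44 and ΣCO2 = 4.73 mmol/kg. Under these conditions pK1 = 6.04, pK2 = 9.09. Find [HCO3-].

α₁ = 1 / (1 + [H⁺]/K1 + K2/[H⁺]) = 1 / (1 + 10^-1.40 + 10^-1.65)
   = 1 / (1 + 0.039811 + 0.022387) = 1/1.0622 = 0.9414
[HCO3⁻] = α₁ × DIC = 0.9414 × 4.73 = 4.45 mmol/kg

[HCO3⁻] = 4.45 mmol/kg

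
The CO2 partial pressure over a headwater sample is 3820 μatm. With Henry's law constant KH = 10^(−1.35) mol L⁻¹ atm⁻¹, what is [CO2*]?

KH = 10^(−1.35) = 4.467×10^-2 mol L⁻¹ atm⁻¹
[CO2*] = KH · pCO2 = 4.467×10^-2 × 3820×10^-6 atm = 1.71×10^-4 mol/L

[CO2*] = 171 μmol/L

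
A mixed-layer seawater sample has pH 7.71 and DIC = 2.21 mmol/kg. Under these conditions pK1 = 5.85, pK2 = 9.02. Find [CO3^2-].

[CO3²⁻] = 0.102 mmol/kg

α₂ = 1 / (1 + [H⁺]/K2 + [H⁺]²/(K1K2)) = 1 / (1 + 10^+1.31 + 10^-0.55)
   = 1 / (1 + 20.417 + 0.28184) = 1/21.699 = 0.04608
[CO3²⁻] = α₂ × DIC = 0.04608 × 2.21 = 0.102 mmol/kg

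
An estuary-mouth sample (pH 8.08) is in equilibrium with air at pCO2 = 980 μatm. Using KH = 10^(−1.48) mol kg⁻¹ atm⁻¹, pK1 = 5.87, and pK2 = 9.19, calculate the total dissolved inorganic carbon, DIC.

DIC = 5.70 mmol/kg

[CO2*] = KH · pCO2 = 10^(−1.48) × 980×10^-6 = 3.245×10^-5 mol/kg
α₀ = 1/(1 + K1/[H⁺] + K1K2/[H⁺]²) = 1/(1 + 10^+2.21 + 10^+1.10) = 0.005689
DIC = [CO2*]/α₀ = 3.245×10^-5 / 0.005689 = 5.70 mmol/kg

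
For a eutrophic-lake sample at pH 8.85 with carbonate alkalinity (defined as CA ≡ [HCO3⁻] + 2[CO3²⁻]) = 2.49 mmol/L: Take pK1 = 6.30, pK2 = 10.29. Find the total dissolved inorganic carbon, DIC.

CA = [HCO3⁻] + 2[CO3²⁻] = (α₁ + 2α₂)·DIC
At pH 8.85: [H⁺]/K1 = 10^-2.55 = 0.0028184, K2/[H⁺] = 10^-1.44 = 0.036308
α₁ = 1/(1 + 0.0028184 + 0.036308) = 1/1.0391 = 0.9623; α₂ = α₁·K2/[H⁺] = 0.03494
α₁ + 2α₂ = 1.0322
DIC = CA / (α₁ + 2α₂) = 2.49 / 1.0322 = 2.41 mmol/L

DIC = 2.41 mmol/L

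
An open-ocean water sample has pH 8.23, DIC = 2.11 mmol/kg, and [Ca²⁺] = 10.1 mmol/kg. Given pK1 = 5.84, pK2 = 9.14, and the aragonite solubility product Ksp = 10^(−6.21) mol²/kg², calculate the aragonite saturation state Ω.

α₂ = 1 / (1 + [H⁺]/K2 + [H⁺]²/(K1K2)) = 1 / (1 + 10^+0.91 + 10^-1.48)
   = 1 / (1 + 8.1283 + 0.033113) = 1/9.1614 = 0.1092
[CO3²⁻] = α₂ × DIC = 0.1092 × 2.11 = 0.2303 mmol/kg
Ksp = 10^(−6.21) = 6.166×10^-7
Ω = [Ca²⁺][CO3²⁻]/Ksp = (10.1×10^-3)(2.303×10^-4) / 6.166×10^-7 = 3.77

Ω = 3.77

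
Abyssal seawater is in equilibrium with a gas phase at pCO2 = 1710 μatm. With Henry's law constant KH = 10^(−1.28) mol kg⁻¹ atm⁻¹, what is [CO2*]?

[CO2*] = 89.7 μmol/kg

KH = 10^(−1.28) = 5.248×10^-2 mol kg⁻¹ atm⁻¹
[CO2*] = KH · pCO2 = 5.248×10^-2 × 1710×10^-6 atm = 8.97×10^-5 mol/kg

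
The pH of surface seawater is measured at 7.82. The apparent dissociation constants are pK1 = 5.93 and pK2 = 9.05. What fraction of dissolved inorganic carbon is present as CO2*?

α₀ = 0.0120

α₀ = 1 / (1 + K1/[H⁺] + K1K2/[H⁺]²) = 1 / (1 + 10^+1.89 + 10^+0.66)
   = 1 / (1 + 77.625 + 4.5709) = 1/83.196 = 0.01202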